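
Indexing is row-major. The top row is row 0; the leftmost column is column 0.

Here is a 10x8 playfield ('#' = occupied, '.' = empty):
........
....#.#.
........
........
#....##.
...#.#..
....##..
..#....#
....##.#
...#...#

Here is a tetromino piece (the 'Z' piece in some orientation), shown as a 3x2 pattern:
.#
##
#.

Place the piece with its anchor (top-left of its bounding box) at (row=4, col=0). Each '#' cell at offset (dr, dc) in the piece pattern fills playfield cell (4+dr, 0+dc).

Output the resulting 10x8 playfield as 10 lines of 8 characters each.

Answer: ........
....#.#.
........
........
##...##.
##.#.#..
#...##..
..#....#
....##.#
...#...#

Derivation:
Fill (4+0,0+1) = (4,1)
Fill (4+1,0+0) = (5,0)
Fill (4+1,0+1) = (5,1)
Fill (4+2,0+0) = (6,0)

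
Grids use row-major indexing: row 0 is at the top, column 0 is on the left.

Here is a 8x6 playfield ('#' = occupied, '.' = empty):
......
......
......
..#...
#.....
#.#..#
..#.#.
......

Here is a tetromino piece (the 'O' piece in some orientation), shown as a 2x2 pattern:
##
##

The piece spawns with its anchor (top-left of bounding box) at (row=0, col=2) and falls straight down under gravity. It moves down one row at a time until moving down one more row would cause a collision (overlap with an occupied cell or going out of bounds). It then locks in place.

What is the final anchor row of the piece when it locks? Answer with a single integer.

Answer: 1

Derivation:
Spawn at (row=0, col=2). Try each row:
  row 0: fits
  row 1: fits
  row 2: blocked -> lock at row 1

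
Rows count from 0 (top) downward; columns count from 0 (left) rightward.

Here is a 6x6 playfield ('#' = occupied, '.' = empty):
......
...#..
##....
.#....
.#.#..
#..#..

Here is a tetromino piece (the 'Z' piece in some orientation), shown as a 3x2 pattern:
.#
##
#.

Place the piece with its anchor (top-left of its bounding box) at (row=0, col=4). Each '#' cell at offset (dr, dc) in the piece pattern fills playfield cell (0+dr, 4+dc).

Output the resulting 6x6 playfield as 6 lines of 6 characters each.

Answer: .....#
...###
##..#.
.#....
.#.#..
#..#..

Derivation:
Fill (0+0,4+1) = (0,5)
Fill (0+1,4+0) = (1,4)
Fill (0+1,4+1) = (1,5)
Fill (0+2,4+0) = (2,4)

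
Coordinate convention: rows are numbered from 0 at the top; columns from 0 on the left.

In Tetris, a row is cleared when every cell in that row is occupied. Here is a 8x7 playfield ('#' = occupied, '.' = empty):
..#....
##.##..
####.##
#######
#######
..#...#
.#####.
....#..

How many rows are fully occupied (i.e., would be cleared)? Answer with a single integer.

Answer: 2

Derivation:
Check each row:
  row 0: 6 empty cells -> not full
  row 1: 3 empty cells -> not full
  row 2: 1 empty cell -> not full
  row 3: 0 empty cells -> FULL (clear)
  row 4: 0 empty cells -> FULL (clear)
  row 5: 5 empty cells -> not full
  row 6: 2 empty cells -> not full
  row 7: 6 empty cells -> not full
Total rows cleared: 2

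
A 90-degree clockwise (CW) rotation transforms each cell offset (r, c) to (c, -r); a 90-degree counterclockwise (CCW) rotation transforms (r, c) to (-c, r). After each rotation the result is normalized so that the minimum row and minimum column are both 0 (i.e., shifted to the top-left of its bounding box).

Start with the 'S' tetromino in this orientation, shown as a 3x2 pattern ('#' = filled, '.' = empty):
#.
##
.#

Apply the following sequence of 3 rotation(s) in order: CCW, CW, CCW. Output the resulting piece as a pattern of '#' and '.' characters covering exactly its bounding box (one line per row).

Start:
#.
##
.#
After rotation 1 (CCW):
.##
##.
After rotation 2 (CW):
#.
##
.#
After rotation 3 (CCW):
.##
##.

Answer: .##
##.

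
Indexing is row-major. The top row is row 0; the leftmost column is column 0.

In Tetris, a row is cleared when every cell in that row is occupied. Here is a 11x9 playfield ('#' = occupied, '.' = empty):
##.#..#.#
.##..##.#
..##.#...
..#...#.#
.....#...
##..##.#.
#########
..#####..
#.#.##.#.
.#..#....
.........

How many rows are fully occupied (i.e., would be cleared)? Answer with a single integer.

Answer: 1

Derivation:
Check each row:
  row 0: 4 empty cells -> not full
  row 1: 4 empty cells -> not full
  row 2: 6 empty cells -> not full
  row 3: 6 empty cells -> not full
  row 4: 8 empty cells -> not full
  row 5: 4 empty cells -> not full
  row 6: 0 empty cells -> FULL (clear)
  row 7: 4 empty cells -> not full
  row 8: 4 empty cells -> not full
  row 9: 7 empty cells -> not full
  row 10: 9 empty cells -> not full
Total rows cleared: 1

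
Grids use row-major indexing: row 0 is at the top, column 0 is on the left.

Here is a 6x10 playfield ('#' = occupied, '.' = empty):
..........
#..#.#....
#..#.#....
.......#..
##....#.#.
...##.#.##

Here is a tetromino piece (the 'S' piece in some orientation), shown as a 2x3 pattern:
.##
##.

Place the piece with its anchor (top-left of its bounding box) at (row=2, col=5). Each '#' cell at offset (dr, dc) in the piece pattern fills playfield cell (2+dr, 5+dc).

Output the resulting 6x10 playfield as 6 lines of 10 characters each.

Fill (2+0,5+1) = (2,6)
Fill (2+0,5+2) = (2,7)
Fill (2+1,5+0) = (3,5)
Fill (2+1,5+1) = (3,6)

Answer: ..........
#..#.#....
#..#.###..
.....###..
##....#.#.
...##.#.##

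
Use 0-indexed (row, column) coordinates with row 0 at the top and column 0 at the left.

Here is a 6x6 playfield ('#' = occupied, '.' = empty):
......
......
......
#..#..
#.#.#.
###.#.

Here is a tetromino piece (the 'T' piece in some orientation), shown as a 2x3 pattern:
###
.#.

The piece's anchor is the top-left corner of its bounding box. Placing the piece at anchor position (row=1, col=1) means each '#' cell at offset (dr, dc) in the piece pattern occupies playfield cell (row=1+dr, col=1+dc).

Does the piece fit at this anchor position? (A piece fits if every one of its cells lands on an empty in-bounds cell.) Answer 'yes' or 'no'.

Check each piece cell at anchor (1, 1):
  offset (0,0) -> (1,1): empty -> OK
  offset (0,1) -> (1,2): empty -> OK
  offset (0,2) -> (1,3): empty -> OK
  offset (1,1) -> (2,2): empty -> OK
All cells valid: yes

Answer: yes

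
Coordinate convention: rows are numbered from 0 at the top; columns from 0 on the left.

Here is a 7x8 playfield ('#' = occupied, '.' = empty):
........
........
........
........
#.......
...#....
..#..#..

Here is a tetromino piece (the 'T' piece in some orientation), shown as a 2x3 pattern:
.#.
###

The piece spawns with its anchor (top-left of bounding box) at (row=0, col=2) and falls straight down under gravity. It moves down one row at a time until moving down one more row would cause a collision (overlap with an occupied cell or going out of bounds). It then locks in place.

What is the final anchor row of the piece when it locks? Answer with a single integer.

Answer: 3

Derivation:
Spawn at (row=0, col=2). Try each row:
  row 0: fits
  row 1: fits
  row 2: fits
  row 3: fits
  row 4: blocked -> lock at row 3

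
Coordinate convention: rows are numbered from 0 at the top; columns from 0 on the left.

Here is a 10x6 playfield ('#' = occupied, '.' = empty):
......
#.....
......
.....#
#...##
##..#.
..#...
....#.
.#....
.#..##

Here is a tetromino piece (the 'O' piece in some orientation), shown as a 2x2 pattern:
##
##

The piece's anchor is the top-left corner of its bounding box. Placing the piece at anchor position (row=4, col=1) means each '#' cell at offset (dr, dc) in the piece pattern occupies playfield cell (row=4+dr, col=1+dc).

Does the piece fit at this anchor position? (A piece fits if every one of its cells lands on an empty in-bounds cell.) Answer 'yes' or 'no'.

Answer: no

Derivation:
Check each piece cell at anchor (4, 1):
  offset (0,0) -> (4,1): empty -> OK
  offset (0,1) -> (4,2): empty -> OK
  offset (1,0) -> (5,1): occupied ('#') -> FAIL
  offset (1,1) -> (5,2): empty -> OK
All cells valid: no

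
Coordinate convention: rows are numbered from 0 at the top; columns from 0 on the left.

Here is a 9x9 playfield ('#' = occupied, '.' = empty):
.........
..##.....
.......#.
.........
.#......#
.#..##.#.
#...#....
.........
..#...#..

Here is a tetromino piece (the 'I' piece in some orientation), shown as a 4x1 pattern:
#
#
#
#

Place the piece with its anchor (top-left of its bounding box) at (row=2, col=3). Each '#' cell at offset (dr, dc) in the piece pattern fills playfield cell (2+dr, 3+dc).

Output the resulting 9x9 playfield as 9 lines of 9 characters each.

Fill (2+0,3+0) = (2,3)
Fill (2+1,3+0) = (3,3)
Fill (2+2,3+0) = (4,3)
Fill (2+3,3+0) = (5,3)

Answer: .........
..##.....
...#...#.
...#.....
.#.#....#
.#.###.#.
#...#....
.........
..#...#..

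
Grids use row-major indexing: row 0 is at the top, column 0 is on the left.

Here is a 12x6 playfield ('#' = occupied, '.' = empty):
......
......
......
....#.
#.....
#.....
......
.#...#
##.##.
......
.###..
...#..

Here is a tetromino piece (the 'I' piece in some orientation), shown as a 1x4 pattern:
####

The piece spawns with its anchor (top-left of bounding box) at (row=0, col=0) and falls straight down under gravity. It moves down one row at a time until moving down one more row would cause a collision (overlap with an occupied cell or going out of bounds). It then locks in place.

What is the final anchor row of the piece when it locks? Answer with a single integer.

Spawn at (row=0, col=0). Try each row:
  row 0: fits
  row 1: fits
  row 2: fits
  row 3: fits
  row 4: blocked -> lock at row 3

Answer: 3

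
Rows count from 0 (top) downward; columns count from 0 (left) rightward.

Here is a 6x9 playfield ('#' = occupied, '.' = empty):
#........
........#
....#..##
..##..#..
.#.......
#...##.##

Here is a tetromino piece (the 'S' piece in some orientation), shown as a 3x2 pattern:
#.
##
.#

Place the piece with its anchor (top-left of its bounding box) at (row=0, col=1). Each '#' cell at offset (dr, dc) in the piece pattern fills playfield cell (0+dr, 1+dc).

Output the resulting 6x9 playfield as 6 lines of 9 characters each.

Fill (0+0,1+0) = (0,1)
Fill (0+1,1+0) = (1,1)
Fill (0+1,1+1) = (1,2)
Fill (0+2,1+1) = (2,2)

Answer: ##.......
.##.....#
..#.#..##
..##..#..
.#.......
#...##.##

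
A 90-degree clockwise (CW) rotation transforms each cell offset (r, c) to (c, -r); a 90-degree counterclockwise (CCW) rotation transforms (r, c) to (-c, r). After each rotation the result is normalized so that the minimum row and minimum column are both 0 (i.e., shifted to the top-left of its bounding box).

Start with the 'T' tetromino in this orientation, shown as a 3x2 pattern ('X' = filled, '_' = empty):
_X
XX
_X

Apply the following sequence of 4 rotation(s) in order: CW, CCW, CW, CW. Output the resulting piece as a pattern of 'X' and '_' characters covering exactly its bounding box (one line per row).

Answer: X_
XX
X_

Derivation:
Start:
_X
XX
_X
After rotation 1 (CW):
_X_
XXX
After rotation 2 (CCW):
_X
XX
_X
After rotation 3 (CW):
_X_
XXX
After rotation 4 (CW):
X_
XX
X_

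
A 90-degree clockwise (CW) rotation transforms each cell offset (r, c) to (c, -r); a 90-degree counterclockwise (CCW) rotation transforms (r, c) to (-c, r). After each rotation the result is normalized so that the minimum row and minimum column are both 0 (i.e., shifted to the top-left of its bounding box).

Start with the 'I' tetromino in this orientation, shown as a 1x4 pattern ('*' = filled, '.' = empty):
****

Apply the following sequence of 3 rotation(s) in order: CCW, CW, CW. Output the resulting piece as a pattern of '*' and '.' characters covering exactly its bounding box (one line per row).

Answer: *
*
*
*

Derivation:
Start:
****
After rotation 1 (CCW):
*
*
*
*
After rotation 2 (CW):
****
After rotation 3 (CW):
*
*
*
*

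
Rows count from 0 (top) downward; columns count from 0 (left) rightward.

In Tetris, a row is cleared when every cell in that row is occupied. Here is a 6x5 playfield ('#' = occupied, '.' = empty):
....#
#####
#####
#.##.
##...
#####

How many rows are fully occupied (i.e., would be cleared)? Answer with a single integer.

Answer: 3

Derivation:
Check each row:
  row 0: 4 empty cells -> not full
  row 1: 0 empty cells -> FULL (clear)
  row 2: 0 empty cells -> FULL (clear)
  row 3: 2 empty cells -> not full
  row 4: 3 empty cells -> not full
  row 5: 0 empty cells -> FULL (clear)
Total rows cleared: 3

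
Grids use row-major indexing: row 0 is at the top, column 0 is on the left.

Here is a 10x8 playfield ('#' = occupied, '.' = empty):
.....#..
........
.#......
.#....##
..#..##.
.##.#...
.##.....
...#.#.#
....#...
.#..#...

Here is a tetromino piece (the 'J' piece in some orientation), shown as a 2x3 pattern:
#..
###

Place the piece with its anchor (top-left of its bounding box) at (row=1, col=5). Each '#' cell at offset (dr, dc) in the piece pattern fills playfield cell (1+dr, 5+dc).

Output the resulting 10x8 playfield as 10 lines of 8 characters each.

Fill (1+0,5+0) = (1,5)
Fill (1+1,5+0) = (2,5)
Fill (1+1,5+1) = (2,6)
Fill (1+1,5+2) = (2,7)

Answer: .....#..
.....#..
.#...###
.#....##
..#..##.
.##.#...
.##.....
...#.#.#
....#...
.#..#...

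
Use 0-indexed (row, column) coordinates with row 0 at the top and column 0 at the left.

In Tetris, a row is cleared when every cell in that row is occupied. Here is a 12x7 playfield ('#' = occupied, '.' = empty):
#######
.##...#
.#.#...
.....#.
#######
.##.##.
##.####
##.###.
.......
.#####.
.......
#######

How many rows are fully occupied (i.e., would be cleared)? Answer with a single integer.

Answer: 3

Derivation:
Check each row:
  row 0: 0 empty cells -> FULL (clear)
  row 1: 4 empty cells -> not full
  row 2: 5 empty cells -> not full
  row 3: 6 empty cells -> not full
  row 4: 0 empty cells -> FULL (clear)
  row 5: 3 empty cells -> not full
  row 6: 1 empty cell -> not full
  row 7: 2 empty cells -> not full
  row 8: 7 empty cells -> not full
  row 9: 2 empty cells -> not full
  row 10: 7 empty cells -> not full
  row 11: 0 empty cells -> FULL (clear)
Total rows cleared: 3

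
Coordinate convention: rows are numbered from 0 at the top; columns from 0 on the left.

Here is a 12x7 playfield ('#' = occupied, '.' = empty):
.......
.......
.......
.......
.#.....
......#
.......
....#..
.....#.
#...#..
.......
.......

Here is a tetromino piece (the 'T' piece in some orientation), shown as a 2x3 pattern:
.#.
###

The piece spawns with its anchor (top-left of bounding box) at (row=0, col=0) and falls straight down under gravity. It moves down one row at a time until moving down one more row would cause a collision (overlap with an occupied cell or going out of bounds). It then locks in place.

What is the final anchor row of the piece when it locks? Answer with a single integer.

Spawn at (row=0, col=0). Try each row:
  row 0: fits
  row 1: fits
  row 2: fits
  row 3: blocked -> lock at row 2

Answer: 2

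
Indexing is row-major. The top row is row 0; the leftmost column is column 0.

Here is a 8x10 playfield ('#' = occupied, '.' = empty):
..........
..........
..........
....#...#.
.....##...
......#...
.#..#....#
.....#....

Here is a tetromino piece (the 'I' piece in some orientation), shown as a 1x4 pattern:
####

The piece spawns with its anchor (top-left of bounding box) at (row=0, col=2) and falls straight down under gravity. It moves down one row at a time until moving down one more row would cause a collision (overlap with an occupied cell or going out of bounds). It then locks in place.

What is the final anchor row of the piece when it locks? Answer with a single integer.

Spawn at (row=0, col=2). Try each row:
  row 0: fits
  row 1: fits
  row 2: fits
  row 3: blocked -> lock at row 2

Answer: 2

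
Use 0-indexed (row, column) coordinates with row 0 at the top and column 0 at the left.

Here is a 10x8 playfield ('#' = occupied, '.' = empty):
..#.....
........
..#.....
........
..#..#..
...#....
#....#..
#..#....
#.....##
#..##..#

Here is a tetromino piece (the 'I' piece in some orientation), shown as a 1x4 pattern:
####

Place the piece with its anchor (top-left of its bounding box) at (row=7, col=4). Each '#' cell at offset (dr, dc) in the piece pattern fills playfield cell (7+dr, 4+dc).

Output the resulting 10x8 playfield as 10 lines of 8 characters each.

Fill (7+0,4+0) = (7,4)
Fill (7+0,4+1) = (7,5)
Fill (7+0,4+2) = (7,6)
Fill (7+0,4+3) = (7,7)

Answer: ..#.....
........
..#.....
........
..#..#..
...#....
#....#..
#..#####
#.....##
#..##..#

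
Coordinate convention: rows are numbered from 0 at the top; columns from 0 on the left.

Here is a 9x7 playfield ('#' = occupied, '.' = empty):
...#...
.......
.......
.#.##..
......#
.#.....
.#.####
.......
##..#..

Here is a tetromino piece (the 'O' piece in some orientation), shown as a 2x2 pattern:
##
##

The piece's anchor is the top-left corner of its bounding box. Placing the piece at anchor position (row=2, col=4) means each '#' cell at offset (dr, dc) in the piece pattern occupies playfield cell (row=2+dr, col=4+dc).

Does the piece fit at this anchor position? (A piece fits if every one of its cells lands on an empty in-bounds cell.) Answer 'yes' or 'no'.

Answer: no

Derivation:
Check each piece cell at anchor (2, 4):
  offset (0,0) -> (2,4): empty -> OK
  offset (0,1) -> (2,5): empty -> OK
  offset (1,0) -> (3,4): occupied ('#') -> FAIL
  offset (1,1) -> (3,5): empty -> OK
All cells valid: no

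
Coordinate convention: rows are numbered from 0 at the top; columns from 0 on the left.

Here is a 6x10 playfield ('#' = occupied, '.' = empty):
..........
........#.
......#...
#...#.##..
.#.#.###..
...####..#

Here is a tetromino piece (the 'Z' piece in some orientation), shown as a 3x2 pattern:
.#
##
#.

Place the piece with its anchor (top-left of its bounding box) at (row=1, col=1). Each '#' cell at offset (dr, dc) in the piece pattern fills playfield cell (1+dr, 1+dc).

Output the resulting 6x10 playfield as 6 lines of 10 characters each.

Fill (1+0,1+1) = (1,2)
Fill (1+1,1+0) = (2,1)
Fill (1+1,1+1) = (2,2)
Fill (1+2,1+0) = (3,1)

Answer: ..........
..#.....#.
.##...#...
##..#.##..
.#.#.###..
...####..#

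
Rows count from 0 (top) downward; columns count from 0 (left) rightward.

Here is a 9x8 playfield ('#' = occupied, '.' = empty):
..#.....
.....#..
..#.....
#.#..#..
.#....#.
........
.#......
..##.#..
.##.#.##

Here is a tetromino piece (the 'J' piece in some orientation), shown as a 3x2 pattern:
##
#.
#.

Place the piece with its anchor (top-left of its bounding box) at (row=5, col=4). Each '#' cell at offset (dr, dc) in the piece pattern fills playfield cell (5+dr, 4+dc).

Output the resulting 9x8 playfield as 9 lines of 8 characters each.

Answer: ..#.....
.....#..
..#.....
#.#..#..
.#....#.
....##..
.#..#...
..####..
.##.#.##

Derivation:
Fill (5+0,4+0) = (5,4)
Fill (5+0,4+1) = (5,5)
Fill (5+1,4+0) = (6,4)
Fill (5+2,4+0) = (7,4)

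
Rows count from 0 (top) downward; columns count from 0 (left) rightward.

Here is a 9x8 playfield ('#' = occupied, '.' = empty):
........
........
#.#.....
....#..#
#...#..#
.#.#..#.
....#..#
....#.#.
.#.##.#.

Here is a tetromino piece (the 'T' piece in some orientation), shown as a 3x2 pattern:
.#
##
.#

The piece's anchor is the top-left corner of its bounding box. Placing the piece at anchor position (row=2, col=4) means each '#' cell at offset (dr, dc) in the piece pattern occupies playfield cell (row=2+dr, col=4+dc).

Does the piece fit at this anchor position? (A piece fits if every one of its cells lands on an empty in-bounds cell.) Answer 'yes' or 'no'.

Answer: no

Derivation:
Check each piece cell at anchor (2, 4):
  offset (0,1) -> (2,5): empty -> OK
  offset (1,0) -> (3,4): occupied ('#') -> FAIL
  offset (1,1) -> (3,5): empty -> OK
  offset (2,1) -> (4,5): empty -> OK
All cells valid: no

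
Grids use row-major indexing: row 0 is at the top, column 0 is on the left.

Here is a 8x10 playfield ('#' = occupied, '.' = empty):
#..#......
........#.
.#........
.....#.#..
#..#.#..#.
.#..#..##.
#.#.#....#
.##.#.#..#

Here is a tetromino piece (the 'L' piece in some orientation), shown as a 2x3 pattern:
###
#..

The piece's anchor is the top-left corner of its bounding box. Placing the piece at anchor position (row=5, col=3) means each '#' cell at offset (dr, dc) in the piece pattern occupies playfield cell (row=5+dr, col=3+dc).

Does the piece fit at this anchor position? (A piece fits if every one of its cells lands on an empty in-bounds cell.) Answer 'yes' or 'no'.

Check each piece cell at anchor (5, 3):
  offset (0,0) -> (5,3): empty -> OK
  offset (0,1) -> (5,4): occupied ('#') -> FAIL
  offset (0,2) -> (5,5): empty -> OK
  offset (1,0) -> (6,3): empty -> OK
All cells valid: no

Answer: no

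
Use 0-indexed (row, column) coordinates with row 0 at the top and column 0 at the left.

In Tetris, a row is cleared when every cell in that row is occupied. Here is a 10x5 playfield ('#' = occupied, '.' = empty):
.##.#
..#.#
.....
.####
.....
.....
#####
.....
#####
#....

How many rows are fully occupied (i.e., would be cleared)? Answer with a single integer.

Check each row:
  row 0: 2 empty cells -> not full
  row 1: 3 empty cells -> not full
  row 2: 5 empty cells -> not full
  row 3: 1 empty cell -> not full
  row 4: 5 empty cells -> not full
  row 5: 5 empty cells -> not full
  row 6: 0 empty cells -> FULL (clear)
  row 7: 5 empty cells -> not full
  row 8: 0 empty cells -> FULL (clear)
  row 9: 4 empty cells -> not full
Total rows cleared: 2

Answer: 2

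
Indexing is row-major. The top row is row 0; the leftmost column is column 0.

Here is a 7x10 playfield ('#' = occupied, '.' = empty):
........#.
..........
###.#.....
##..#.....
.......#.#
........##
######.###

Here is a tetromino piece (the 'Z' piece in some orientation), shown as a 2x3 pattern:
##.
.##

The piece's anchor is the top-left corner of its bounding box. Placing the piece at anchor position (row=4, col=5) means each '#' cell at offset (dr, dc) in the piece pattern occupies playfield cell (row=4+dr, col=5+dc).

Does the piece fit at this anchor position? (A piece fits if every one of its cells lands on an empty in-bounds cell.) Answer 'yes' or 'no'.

Answer: yes

Derivation:
Check each piece cell at anchor (4, 5):
  offset (0,0) -> (4,5): empty -> OK
  offset (0,1) -> (4,6): empty -> OK
  offset (1,1) -> (5,6): empty -> OK
  offset (1,2) -> (5,7): empty -> OK
All cells valid: yes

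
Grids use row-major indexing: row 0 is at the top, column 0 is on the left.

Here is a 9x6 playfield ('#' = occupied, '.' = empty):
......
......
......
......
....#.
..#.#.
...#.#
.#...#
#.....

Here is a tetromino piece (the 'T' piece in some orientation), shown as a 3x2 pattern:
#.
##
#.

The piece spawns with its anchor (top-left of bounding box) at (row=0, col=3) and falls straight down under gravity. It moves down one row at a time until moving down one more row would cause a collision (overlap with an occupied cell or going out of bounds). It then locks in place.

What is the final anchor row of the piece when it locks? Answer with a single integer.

Answer: 2

Derivation:
Spawn at (row=0, col=3). Try each row:
  row 0: fits
  row 1: fits
  row 2: fits
  row 3: blocked -> lock at row 2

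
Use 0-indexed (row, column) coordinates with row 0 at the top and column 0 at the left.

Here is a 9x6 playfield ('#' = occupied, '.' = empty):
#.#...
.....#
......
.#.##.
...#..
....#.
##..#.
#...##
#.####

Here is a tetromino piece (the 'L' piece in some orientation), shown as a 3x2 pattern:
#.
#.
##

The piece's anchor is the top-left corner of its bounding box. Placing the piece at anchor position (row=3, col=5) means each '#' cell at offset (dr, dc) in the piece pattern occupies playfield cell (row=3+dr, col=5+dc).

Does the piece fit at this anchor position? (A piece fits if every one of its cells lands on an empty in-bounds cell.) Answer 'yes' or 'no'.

Answer: no

Derivation:
Check each piece cell at anchor (3, 5):
  offset (0,0) -> (3,5): empty -> OK
  offset (1,0) -> (4,5): empty -> OK
  offset (2,0) -> (5,5): empty -> OK
  offset (2,1) -> (5,6): out of bounds -> FAIL
All cells valid: no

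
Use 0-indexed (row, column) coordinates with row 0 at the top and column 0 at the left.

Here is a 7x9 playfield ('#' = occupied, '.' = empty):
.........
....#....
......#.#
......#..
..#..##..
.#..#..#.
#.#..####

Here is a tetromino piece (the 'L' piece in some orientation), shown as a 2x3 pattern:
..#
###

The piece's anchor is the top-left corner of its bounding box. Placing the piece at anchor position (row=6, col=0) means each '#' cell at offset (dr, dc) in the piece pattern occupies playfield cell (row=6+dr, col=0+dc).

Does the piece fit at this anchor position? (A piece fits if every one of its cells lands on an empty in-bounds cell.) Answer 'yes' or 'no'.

Check each piece cell at anchor (6, 0):
  offset (0,2) -> (6,2): occupied ('#') -> FAIL
  offset (1,0) -> (7,0): out of bounds -> FAIL
  offset (1,1) -> (7,1): out of bounds -> FAIL
  offset (1,2) -> (7,2): out of bounds -> FAIL
All cells valid: no

Answer: no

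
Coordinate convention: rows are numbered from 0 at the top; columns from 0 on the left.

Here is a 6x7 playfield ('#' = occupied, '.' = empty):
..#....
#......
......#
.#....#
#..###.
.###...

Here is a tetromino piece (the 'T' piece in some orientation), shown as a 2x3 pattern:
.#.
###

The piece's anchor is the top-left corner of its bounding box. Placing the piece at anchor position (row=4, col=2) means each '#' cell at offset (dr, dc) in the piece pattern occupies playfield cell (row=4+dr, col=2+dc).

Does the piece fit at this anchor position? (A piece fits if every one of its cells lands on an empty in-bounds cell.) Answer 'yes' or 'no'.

Check each piece cell at anchor (4, 2):
  offset (0,1) -> (4,3): occupied ('#') -> FAIL
  offset (1,0) -> (5,2): occupied ('#') -> FAIL
  offset (1,1) -> (5,3): occupied ('#') -> FAIL
  offset (1,2) -> (5,4): empty -> OK
All cells valid: no

Answer: no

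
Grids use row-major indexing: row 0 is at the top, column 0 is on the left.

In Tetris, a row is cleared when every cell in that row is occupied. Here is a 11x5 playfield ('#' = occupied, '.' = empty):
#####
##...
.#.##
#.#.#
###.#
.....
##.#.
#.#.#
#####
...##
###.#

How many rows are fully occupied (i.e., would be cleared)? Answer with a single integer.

Answer: 2

Derivation:
Check each row:
  row 0: 0 empty cells -> FULL (clear)
  row 1: 3 empty cells -> not full
  row 2: 2 empty cells -> not full
  row 3: 2 empty cells -> not full
  row 4: 1 empty cell -> not full
  row 5: 5 empty cells -> not full
  row 6: 2 empty cells -> not full
  row 7: 2 empty cells -> not full
  row 8: 0 empty cells -> FULL (clear)
  row 9: 3 empty cells -> not full
  row 10: 1 empty cell -> not full
Total rows cleared: 2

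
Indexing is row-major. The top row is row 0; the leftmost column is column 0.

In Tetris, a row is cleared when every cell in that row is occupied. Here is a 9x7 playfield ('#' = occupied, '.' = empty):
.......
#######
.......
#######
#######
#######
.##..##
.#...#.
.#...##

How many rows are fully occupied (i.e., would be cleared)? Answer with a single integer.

Answer: 4

Derivation:
Check each row:
  row 0: 7 empty cells -> not full
  row 1: 0 empty cells -> FULL (clear)
  row 2: 7 empty cells -> not full
  row 3: 0 empty cells -> FULL (clear)
  row 4: 0 empty cells -> FULL (clear)
  row 5: 0 empty cells -> FULL (clear)
  row 6: 3 empty cells -> not full
  row 7: 5 empty cells -> not full
  row 8: 4 empty cells -> not full
Total rows cleared: 4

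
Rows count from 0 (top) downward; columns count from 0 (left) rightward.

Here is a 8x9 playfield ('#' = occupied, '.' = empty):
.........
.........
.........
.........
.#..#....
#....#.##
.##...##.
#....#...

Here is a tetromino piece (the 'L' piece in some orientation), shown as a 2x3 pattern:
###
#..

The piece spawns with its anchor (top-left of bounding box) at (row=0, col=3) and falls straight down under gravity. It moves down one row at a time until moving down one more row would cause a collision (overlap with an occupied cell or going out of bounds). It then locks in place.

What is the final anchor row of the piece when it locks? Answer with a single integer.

Spawn at (row=0, col=3). Try each row:
  row 0: fits
  row 1: fits
  row 2: fits
  row 3: fits
  row 4: blocked -> lock at row 3

Answer: 3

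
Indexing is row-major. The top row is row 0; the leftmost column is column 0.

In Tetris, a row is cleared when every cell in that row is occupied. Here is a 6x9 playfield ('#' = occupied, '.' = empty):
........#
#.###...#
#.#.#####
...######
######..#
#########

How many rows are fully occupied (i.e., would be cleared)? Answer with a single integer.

Answer: 1

Derivation:
Check each row:
  row 0: 8 empty cells -> not full
  row 1: 4 empty cells -> not full
  row 2: 2 empty cells -> not full
  row 3: 3 empty cells -> not full
  row 4: 2 empty cells -> not full
  row 5: 0 empty cells -> FULL (clear)
Total rows cleared: 1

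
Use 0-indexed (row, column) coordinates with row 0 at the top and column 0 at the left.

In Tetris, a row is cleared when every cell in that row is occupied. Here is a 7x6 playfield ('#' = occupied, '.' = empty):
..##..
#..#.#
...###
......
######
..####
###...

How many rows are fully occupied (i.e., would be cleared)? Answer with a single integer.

Answer: 1

Derivation:
Check each row:
  row 0: 4 empty cells -> not full
  row 1: 3 empty cells -> not full
  row 2: 3 empty cells -> not full
  row 3: 6 empty cells -> not full
  row 4: 0 empty cells -> FULL (clear)
  row 5: 2 empty cells -> not full
  row 6: 3 empty cells -> not full
Total rows cleared: 1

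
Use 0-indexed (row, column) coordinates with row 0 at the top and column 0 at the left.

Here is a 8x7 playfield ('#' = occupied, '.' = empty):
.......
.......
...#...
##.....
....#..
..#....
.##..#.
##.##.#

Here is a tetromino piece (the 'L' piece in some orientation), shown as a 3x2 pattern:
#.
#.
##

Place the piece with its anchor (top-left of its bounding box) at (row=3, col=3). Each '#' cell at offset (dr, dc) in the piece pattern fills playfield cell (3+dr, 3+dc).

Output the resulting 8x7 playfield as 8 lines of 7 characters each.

Fill (3+0,3+0) = (3,3)
Fill (3+1,3+0) = (4,3)
Fill (3+2,3+0) = (5,3)
Fill (3+2,3+1) = (5,4)

Answer: .......
.......
...#...
##.#...
...##..
..###..
.##..#.
##.##.#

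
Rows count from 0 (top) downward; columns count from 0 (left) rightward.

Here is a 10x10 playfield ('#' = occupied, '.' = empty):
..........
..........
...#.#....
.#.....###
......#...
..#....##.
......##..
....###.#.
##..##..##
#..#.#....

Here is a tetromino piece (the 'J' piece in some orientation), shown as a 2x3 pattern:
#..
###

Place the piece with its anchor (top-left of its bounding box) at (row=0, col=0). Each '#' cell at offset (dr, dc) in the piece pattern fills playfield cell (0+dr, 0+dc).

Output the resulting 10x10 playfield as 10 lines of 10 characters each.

Answer: #.........
###.......
...#.#....
.#.....###
......#...
..#....##.
......##..
....###.#.
##..##..##
#..#.#....

Derivation:
Fill (0+0,0+0) = (0,0)
Fill (0+1,0+0) = (1,0)
Fill (0+1,0+1) = (1,1)
Fill (0+1,0+2) = (1,2)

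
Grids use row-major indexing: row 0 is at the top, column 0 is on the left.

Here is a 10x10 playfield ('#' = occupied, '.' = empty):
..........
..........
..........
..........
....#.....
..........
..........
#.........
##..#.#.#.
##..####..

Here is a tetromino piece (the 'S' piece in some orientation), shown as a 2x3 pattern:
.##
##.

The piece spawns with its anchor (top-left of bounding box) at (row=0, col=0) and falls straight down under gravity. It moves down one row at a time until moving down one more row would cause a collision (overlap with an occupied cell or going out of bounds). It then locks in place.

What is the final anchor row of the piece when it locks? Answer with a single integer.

Answer: 5

Derivation:
Spawn at (row=0, col=0). Try each row:
  row 0: fits
  row 1: fits
  row 2: fits
  row 3: fits
  row 4: fits
  row 5: fits
  row 6: blocked -> lock at row 5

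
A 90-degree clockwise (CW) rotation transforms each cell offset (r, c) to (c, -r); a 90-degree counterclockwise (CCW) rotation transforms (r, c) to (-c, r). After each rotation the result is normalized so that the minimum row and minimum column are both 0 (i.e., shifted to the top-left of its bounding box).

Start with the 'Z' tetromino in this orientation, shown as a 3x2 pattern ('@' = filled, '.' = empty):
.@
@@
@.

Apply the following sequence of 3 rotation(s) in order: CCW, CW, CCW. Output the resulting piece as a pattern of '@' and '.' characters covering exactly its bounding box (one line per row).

Start:
.@
@@
@.
After rotation 1 (CCW):
@@.
.@@
After rotation 2 (CW):
.@
@@
@.
After rotation 3 (CCW):
@@.
.@@

Answer: @@.
.@@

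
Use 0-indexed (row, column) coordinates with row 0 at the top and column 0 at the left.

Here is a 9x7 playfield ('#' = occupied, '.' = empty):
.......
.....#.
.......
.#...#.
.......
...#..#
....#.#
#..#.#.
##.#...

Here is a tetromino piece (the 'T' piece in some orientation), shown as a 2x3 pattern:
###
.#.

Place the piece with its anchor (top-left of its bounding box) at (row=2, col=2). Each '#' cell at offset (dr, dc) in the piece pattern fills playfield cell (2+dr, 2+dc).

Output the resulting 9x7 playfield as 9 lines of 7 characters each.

Answer: .......
.....#.
..###..
.#.#.#.
.......
...#..#
....#.#
#..#.#.
##.#...

Derivation:
Fill (2+0,2+0) = (2,2)
Fill (2+0,2+1) = (2,3)
Fill (2+0,2+2) = (2,4)
Fill (2+1,2+1) = (3,3)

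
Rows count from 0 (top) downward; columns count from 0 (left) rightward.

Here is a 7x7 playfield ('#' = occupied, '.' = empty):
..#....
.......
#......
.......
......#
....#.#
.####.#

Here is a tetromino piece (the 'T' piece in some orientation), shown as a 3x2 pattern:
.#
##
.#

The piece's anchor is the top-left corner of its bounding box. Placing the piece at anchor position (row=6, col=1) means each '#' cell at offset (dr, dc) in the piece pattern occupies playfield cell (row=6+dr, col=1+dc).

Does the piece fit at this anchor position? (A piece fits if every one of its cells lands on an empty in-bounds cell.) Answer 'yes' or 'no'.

Check each piece cell at anchor (6, 1):
  offset (0,1) -> (6,2): occupied ('#') -> FAIL
  offset (1,0) -> (7,1): out of bounds -> FAIL
  offset (1,1) -> (7,2): out of bounds -> FAIL
  offset (2,1) -> (8,2): out of bounds -> FAIL
All cells valid: no

Answer: no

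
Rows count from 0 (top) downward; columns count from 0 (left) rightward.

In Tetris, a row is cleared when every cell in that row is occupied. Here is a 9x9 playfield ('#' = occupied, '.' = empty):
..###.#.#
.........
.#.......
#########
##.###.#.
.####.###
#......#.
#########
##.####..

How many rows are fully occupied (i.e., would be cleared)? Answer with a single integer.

Answer: 2

Derivation:
Check each row:
  row 0: 4 empty cells -> not full
  row 1: 9 empty cells -> not full
  row 2: 8 empty cells -> not full
  row 3: 0 empty cells -> FULL (clear)
  row 4: 3 empty cells -> not full
  row 5: 2 empty cells -> not full
  row 6: 7 empty cells -> not full
  row 7: 0 empty cells -> FULL (clear)
  row 8: 3 empty cells -> not full
Total rows cleared: 2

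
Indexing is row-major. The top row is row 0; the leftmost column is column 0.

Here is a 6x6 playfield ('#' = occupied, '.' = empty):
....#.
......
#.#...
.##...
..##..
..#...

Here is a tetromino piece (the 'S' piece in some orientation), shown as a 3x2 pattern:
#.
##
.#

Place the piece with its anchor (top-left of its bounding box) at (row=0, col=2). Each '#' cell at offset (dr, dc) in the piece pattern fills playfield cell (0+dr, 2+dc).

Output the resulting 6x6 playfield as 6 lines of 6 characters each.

Fill (0+0,2+0) = (0,2)
Fill (0+1,2+0) = (1,2)
Fill (0+1,2+1) = (1,3)
Fill (0+2,2+1) = (2,3)

Answer: ..#.#.
..##..
#.##..
.##...
..##..
..#...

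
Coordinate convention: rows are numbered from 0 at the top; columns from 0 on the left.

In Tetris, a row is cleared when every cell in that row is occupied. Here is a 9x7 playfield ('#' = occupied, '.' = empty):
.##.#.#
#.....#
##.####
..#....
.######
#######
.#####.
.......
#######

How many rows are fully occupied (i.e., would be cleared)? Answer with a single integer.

Answer: 2

Derivation:
Check each row:
  row 0: 3 empty cells -> not full
  row 1: 5 empty cells -> not full
  row 2: 1 empty cell -> not full
  row 3: 6 empty cells -> not full
  row 4: 1 empty cell -> not full
  row 5: 0 empty cells -> FULL (clear)
  row 6: 2 empty cells -> not full
  row 7: 7 empty cells -> not full
  row 8: 0 empty cells -> FULL (clear)
Total rows cleared: 2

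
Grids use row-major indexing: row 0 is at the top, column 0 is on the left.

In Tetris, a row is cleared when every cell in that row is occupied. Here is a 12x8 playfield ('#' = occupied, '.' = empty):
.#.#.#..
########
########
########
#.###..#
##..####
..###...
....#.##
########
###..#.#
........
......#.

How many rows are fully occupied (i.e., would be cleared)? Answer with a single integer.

Check each row:
  row 0: 5 empty cells -> not full
  row 1: 0 empty cells -> FULL (clear)
  row 2: 0 empty cells -> FULL (clear)
  row 3: 0 empty cells -> FULL (clear)
  row 4: 3 empty cells -> not full
  row 5: 2 empty cells -> not full
  row 6: 5 empty cells -> not full
  row 7: 5 empty cells -> not full
  row 8: 0 empty cells -> FULL (clear)
  row 9: 3 empty cells -> not full
  row 10: 8 empty cells -> not full
  row 11: 7 empty cells -> not full
Total rows cleared: 4

Answer: 4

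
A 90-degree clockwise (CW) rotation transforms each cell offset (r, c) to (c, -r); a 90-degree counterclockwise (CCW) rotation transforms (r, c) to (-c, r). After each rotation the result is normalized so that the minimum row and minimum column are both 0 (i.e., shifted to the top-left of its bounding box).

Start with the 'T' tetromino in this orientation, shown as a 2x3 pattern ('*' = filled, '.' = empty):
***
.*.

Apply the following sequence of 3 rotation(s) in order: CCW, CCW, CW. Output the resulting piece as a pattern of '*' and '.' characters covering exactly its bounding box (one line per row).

Start:
***
.*.
After rotation 1 (CCW):
*.
**
*.
After rotation 2 (CCW):
.*.
***
After rotation 3 (CW):
*.
**
*.

Answer: *.
**
*.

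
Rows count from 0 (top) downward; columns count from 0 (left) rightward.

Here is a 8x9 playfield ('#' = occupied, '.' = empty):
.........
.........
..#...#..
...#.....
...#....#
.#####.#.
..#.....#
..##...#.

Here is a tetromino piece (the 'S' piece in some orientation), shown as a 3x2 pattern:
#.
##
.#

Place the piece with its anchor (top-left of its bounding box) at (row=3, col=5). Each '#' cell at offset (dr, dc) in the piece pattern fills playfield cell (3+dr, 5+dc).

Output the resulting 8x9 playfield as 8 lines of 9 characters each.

Fill (3+0,5+0) = (3,5)
Fill (3+1,5+0) = (4,5)
Fill (3+1,5+1) = (4,6)
Fill (3+2,5+1) = (5,6)

Answer: .........
.........
..#...#..
...#.#...
...#.##.#
.#######.
..#.....#
..##...#.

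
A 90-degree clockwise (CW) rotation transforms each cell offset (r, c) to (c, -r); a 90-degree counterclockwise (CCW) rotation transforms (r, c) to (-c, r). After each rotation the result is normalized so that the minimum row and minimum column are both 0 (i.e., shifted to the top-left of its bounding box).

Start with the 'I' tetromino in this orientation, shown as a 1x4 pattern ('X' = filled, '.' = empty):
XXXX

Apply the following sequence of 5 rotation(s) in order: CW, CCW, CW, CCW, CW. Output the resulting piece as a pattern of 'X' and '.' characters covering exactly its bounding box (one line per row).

Start:
XXXX
After rotation 1 (CW):
X
X
X
X
After rotation 2 (CCW):
XXXX
After rotation 3 (CW):
X
X
X
X
After rotation 4 (CCW):
XXXX
After rotation 5 (CW):
X
X
X
X

Answer: X
X
X
X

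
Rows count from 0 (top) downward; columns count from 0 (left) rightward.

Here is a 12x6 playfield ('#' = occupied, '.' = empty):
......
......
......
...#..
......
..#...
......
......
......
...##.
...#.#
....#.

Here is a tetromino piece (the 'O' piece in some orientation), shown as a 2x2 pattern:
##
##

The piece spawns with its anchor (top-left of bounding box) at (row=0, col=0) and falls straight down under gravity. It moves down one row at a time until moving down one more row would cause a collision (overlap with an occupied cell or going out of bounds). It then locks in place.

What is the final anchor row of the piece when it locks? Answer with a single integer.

Spawn at (row=0, col=0). Try each row:
  row 0: fits
  row 1: fits
  row 2: fits
  row 3: fits
  row 4: fits
  row 5: fits
  row 6: fits
  row 7: fits
  row 8: fits
  row 9: fits
  row 10: fits
  row 11: blocked -> lock at row 10

Answer: 10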